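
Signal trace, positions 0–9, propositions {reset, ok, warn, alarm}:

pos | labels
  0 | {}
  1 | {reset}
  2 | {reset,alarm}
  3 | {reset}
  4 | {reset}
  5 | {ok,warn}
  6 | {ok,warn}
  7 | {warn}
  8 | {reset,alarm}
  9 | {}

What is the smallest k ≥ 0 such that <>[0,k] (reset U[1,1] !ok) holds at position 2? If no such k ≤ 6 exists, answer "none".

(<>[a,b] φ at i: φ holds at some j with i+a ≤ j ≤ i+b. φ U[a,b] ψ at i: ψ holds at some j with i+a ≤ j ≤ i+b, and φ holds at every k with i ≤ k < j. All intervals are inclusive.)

0

Scan j = 2,3,… for (reset U[1,1] !ok):
  j=2: holds
First hit at j=2, so smallest k = 2-2 = 0.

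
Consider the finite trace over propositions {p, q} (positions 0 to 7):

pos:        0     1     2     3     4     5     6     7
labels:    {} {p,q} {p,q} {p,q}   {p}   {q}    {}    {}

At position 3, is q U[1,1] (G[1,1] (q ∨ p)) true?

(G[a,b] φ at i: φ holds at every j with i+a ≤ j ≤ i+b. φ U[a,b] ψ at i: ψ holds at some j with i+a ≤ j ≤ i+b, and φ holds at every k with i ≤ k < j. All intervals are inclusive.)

Holds

Need some j in [4,4] with G[1,1] (q ∨ p), and q at every k in [3,j-1].
  j=4: G[1,1] (q ∨ p) holds; q holds at every k in [3,3] → satisfied.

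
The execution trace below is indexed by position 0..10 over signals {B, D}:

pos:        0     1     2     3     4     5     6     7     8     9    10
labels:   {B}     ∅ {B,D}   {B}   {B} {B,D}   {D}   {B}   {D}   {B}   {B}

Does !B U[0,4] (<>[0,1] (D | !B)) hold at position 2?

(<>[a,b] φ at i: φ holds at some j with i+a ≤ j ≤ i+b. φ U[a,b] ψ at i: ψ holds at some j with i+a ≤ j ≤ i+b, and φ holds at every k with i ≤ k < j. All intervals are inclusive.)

Need some j in [2,6] with <>[0,1] (D | !B), and !B at every k in [2,j-1].
  j=2: <>[0,1] (D | !B) holds; no prefix to check → satisfied.

Holds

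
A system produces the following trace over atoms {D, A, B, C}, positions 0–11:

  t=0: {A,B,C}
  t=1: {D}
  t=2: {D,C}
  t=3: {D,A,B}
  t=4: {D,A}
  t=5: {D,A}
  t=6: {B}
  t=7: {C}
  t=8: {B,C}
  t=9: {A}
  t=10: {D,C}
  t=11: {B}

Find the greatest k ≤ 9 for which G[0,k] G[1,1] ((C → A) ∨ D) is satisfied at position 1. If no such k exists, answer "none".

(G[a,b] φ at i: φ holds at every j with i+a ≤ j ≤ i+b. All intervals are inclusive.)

4

G[1,1] ((C → A) ∨ D) must hold from j=1 onward; find where it first fails.
  j=1: holds
  j=2: holds
  j=3: holds
  j=4: holds
  j=5: holds
  j=6: fails
Holds on [1,5], so largest k = 4.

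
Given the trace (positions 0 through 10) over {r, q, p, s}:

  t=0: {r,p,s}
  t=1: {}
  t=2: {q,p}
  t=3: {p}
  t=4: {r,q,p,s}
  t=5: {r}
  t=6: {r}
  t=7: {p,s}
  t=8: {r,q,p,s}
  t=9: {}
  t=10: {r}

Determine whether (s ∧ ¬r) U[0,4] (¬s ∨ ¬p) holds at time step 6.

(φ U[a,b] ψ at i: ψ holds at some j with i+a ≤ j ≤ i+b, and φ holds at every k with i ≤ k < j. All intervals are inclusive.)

True

Need some j in [6,10] with (¬s ∨ ¬p), and (s ∧ ¬r) at every k in [6,j-1].
  j=6: (¬s ∨ ¬p) holds; no prefix to check → satisfied.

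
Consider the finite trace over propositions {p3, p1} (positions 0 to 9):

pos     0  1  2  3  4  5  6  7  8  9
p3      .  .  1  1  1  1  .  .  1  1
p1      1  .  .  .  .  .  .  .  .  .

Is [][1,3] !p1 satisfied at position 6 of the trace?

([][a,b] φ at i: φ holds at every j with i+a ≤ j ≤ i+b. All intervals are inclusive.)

Check !p1 at every j in [7,9]:
  j=7: true
  j=8: true
  j=9: true
All positions satisfy it → formula holds.

True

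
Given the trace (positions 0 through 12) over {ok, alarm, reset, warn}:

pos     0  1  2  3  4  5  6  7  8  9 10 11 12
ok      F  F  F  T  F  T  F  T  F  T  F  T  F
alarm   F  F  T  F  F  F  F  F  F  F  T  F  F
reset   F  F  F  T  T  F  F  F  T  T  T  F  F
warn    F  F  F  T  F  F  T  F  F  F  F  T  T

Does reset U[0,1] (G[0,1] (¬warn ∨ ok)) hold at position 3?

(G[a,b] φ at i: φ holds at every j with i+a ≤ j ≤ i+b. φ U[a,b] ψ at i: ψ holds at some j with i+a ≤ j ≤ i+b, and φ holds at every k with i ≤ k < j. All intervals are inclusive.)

Yes

Need some j in [3,4] with G[0,1] (¬warn ∨ ok), and reset at every k in [3,j-1].
  j=3: G[0,1] (¬warn ∨ ok) holds; no prefix to check → satisfied.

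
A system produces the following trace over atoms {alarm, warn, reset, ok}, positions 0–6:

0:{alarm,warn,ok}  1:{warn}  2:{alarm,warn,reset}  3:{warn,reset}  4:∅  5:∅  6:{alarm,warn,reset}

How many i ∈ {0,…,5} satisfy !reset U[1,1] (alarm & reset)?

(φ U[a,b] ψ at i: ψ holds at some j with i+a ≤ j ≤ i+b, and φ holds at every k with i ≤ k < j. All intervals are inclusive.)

2

Evaluate at each i in [0,5]:
  i=0: ✗ (no rhs in [1,1])
  i=1: ✓ (rhs at j=2; lhs holds on [1,1])
  i=2: ✗ (no rhs in [3,3])
  i=3: ✗ (no rhs in [4,4])
  i=4: ✗ (no rhs in [5,5])
  i=5: ✓ (rhs at j=6; lhs holds on [5,5])
Positions where it holds: {1, 5} → 2.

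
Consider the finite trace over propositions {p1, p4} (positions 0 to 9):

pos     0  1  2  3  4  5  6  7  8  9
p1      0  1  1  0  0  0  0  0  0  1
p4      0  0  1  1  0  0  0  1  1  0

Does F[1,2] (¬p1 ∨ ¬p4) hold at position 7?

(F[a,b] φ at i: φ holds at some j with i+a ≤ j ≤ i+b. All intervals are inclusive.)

Check (¬p1 ∨ ¬p4) at each j in [8,9]:
  j=8: true
  j=9: true
Found at j=8 → formula holds.

Holds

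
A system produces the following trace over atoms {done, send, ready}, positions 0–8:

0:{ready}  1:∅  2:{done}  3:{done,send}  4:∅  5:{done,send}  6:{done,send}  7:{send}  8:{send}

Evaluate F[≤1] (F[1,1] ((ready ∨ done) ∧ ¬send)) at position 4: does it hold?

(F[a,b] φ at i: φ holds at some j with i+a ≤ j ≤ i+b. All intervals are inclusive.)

False

Check F[1,1] ((ready ∨ done) ∧ ¬send) at each j in [4,5]:
  j=4: fails (none in [5,5])
  j=5: fails (none in [6,6])
No position in the window satisfies it → formula fails.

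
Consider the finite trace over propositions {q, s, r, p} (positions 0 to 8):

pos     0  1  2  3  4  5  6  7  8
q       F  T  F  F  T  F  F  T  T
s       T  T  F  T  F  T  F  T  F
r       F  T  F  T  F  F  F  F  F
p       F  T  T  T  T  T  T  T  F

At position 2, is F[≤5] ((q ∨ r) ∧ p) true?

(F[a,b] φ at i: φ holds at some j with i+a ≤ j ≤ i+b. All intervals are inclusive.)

True

Check ((q ∨ r) ∧ p) at each j in [2,7]:
  j=2: false
  j=3: true
  j=4: true
  j=5: false
  j=6: false
  j=7: true
Found at j=3 → formula holds.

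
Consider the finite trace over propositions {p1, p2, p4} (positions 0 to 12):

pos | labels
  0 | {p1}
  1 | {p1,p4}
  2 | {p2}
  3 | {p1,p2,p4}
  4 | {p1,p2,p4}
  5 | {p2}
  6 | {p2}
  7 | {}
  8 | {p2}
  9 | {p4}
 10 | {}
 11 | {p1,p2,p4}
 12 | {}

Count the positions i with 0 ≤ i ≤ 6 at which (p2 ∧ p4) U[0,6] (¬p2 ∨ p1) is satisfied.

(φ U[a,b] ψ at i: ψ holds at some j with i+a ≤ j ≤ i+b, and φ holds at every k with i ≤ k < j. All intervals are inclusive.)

4

Evaluate at each i in [0,6]:
  i=0: ✓ (rhs at j=0)
  i=1: ✓ (rhs at j=1)
  i=2: ✗ (lhs fails at k=2 before rhs at j=3)
  i=3: ✓ (rhs at j=3)
  i=4: ✓ (rhs at j=4)
  i=5: ✗ (lhs fails at k=5 before rhs at j=7)
  i=6: ✗ (lhs fails at k=6 before rhs at j=7)
Positions where it holds: {0, 1, 3, 4} → 4.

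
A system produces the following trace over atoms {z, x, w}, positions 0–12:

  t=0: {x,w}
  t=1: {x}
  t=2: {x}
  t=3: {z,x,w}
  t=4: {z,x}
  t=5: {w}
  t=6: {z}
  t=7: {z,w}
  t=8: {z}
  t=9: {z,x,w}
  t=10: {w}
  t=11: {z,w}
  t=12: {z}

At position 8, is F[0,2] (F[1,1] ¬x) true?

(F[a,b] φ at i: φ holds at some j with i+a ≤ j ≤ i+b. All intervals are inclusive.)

Check F[1,1] ¬x at each j in [8,10]:
  j=8: fails (none in [9,9])
  j=9: holds (witness at 10)
  j=10: holds (witness at 11)
Found at j=9 → formula holds.

True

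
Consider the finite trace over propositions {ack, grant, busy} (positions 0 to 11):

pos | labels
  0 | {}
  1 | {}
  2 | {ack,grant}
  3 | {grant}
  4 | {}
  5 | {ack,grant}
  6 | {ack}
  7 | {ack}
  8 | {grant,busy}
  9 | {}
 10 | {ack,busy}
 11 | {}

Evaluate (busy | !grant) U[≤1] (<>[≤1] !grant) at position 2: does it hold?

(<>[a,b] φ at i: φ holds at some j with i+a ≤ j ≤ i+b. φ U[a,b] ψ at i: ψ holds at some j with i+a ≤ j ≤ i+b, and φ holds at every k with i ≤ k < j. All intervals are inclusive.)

Need some j in [2,3] with <>[≤1] !grant, and (busy | !grant) at every k in [2,j-1].
  j=2: <>[≤1] !grant — fails (none in [2,3]).
  j=3: <>[≤1] !grant holds, but (busy | !grant) fails at k=2 → not this j.
No j in the window works → until fails.

Does not hold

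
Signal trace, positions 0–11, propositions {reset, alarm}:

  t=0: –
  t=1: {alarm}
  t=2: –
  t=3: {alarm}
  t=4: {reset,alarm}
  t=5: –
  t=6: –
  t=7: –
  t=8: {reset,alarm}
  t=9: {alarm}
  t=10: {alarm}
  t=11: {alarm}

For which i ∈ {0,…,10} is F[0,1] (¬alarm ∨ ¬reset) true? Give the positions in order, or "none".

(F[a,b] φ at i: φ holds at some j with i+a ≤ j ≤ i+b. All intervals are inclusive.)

0, 1, 2, 3, 4, 5, 6, 7, 8, 9, 10

Evaluate at each i in [0,10]:
  i=0: ✓ (witness j=0)
  i=1: ✓ (witness j=1)
  i=2: ✓ (witness j=2)
  i=3: ✓ (witness j=3)
  i=4: ✓ (witness j=5)
  i=5: ✓ (witness j=5)
  i=6: ✓ (witness j=6)
  i=7: ✓ (witness j=7)
  i=8: ✓ (witness j=9)
  i=9: ✓ (witness j=9)
  i=10: ✓ (witness j=10)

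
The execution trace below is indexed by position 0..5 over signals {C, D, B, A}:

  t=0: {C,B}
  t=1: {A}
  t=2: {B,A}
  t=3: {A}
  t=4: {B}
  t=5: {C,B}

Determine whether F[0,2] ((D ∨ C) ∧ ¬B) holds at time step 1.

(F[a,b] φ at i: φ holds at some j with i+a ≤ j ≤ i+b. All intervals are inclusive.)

Check ((D ∨ C) ∧ ¬B) at each j in [1,3]:
  j=1: false
  j=2: false
  j=3: false
No position in the window satisfies it → formula fails.

False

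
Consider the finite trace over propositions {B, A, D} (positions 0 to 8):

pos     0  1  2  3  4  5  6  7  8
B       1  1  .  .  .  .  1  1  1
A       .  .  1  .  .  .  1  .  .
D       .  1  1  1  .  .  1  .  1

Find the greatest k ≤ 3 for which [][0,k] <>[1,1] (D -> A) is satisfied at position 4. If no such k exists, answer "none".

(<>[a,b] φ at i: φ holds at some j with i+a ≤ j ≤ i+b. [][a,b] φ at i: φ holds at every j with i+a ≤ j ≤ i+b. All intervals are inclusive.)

<>[1,1] (D -> A) must hold from j=4 onward; find where it first fails.
  j=4: holds
  j=5: holds
  j=6: holds
  j=7: fails
Holds on [4,6], so largest k = 2.

2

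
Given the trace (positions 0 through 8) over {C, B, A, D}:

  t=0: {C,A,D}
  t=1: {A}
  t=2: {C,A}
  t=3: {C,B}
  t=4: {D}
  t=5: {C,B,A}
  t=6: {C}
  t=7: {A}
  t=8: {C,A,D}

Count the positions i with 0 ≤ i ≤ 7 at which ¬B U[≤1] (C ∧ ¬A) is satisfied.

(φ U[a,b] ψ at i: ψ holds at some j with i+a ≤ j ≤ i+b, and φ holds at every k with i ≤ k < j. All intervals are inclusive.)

3

Evaluate at each i in [0,7]:
  i=0: ✗ (no rhs in [0,1])
  i=1: ✗ (no rhs in [1,2])
  i=2: ✓ (rhs at j=3; lhs holds on [2,2])
  i=3: ✓ (rhs at j=3)
  i=4: ✗ (no rhs in [4,5])
  i=5: ✗ (lhs fails at k=5 before rhs at j=6)
  i=6: ✓ (rhs at j=6)
  i=7: ✗ (no rhs in [7,8])
Positions where it holds: {2, 3, 6} → 3.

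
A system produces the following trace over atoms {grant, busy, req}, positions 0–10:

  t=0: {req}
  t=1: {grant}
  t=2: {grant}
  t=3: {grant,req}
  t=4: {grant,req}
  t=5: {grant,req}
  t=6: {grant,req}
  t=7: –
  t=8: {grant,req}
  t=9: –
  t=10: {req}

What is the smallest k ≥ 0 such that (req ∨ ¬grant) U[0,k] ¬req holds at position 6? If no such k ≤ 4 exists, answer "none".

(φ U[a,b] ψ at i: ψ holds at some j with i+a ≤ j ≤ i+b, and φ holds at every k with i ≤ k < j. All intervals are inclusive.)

1

Need earliest j ≥ 6 with ¬req, and (req ∨ ¬grant) at every k in [6,j-1].
  j=6: rhs fails.
  j=7: rhs holds; lhs holds on [6,6]. k = 1.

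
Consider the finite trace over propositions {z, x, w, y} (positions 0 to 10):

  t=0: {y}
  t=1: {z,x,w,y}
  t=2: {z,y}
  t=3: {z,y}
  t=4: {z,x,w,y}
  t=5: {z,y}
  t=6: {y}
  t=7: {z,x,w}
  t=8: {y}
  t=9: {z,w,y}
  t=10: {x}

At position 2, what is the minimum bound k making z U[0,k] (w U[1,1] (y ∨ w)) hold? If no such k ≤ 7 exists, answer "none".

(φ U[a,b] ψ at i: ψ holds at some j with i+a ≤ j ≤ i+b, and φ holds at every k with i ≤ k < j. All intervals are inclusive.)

2

Need earliest j ≥ 2 with (w U[1,1] (y ∨ w)), and z at every k in [2,j-1].
  j=2: rhs fails.
  j=3: rhs fails.
  j=4: rhs holds; lhs holds on [2,3]. k = 2.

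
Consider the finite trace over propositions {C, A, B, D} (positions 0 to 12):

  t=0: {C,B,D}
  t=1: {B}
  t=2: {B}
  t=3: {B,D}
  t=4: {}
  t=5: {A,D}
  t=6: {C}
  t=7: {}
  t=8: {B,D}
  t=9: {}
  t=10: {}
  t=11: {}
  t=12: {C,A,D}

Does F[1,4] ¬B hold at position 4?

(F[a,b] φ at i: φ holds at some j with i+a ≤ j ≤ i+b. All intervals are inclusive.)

True

Check ¬B at each j in [5,8]:
  j=5: true
  j=6: true
  j=7: true
  j=8: false
Found at j=5 → formula holds.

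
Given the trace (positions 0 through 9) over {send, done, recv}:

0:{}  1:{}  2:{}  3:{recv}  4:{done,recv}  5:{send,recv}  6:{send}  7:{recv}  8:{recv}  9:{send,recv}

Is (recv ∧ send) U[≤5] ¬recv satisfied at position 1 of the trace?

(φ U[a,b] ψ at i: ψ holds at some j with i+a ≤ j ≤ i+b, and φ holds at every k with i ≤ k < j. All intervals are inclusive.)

True

Need some j in [1,6] with ¬recv, and (recv ∧ send) at every k in [1,j-1].
  j=1: ¬recv holds; no prefix to check → satisfied.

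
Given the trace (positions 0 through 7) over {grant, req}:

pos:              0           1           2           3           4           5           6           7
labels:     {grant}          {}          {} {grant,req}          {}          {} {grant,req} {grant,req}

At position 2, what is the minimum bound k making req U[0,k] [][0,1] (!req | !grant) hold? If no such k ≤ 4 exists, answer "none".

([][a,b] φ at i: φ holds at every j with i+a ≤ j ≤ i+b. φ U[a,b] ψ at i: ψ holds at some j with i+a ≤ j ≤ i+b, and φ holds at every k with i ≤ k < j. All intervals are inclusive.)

Need earliest j ≥ 2 with [][0,1] (!req | !grant), and req at every k in [2,j-1].
  j=2: rhs fails.
  j=3: rhs fails.
  j=4: rhs holds but lhs fails at k=2.
  j=5: rhs fails.
  j=6: rhs fails.
No witness within the range → none.

none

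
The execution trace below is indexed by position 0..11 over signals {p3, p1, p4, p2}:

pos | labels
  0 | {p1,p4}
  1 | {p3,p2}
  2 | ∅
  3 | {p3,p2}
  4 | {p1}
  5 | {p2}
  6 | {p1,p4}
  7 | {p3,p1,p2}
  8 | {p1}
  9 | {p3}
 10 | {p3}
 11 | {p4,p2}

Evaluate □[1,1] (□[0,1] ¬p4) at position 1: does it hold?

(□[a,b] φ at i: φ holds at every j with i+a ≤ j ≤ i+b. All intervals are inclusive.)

True

Check □[0,1] ¬p4 at every j in [2,2]:
  j=2: holds on [2,3]
All positions satisfy it → formula holds.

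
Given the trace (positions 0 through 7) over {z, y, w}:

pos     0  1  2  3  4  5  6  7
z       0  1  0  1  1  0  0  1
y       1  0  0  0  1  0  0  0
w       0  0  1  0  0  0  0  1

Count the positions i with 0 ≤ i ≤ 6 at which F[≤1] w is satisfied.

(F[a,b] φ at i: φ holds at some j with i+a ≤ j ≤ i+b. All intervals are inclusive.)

3

Evaluate at each i in [0,6]:
  i=0: ✗ (none in [0,1])
  i=1: ✓ (witness j=2)
  i=2: ✓ (witness j=2)
  i=3: ✗ (none in [3,4])
  i=4: ✗ (none in [4,5])
  i=5: ✗ (none in [5,6])
  i=6: ✓ (witness j=7)
Positions where it holds: {1, 2, 6} → 3.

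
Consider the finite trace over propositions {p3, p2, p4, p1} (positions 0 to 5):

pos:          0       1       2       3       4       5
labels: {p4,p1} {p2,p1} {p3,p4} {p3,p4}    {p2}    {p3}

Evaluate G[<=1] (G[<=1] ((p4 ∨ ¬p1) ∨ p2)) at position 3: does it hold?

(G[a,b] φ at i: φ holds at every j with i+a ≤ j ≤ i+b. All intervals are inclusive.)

Check G[<=1] ((p4 ∨ ¬p1) ∨ p2) at every j in [3,4]:
  j=3: holds on [3,4]
  j=4: holds on [4,5]
All positions satisfy it → formula holds.

Yes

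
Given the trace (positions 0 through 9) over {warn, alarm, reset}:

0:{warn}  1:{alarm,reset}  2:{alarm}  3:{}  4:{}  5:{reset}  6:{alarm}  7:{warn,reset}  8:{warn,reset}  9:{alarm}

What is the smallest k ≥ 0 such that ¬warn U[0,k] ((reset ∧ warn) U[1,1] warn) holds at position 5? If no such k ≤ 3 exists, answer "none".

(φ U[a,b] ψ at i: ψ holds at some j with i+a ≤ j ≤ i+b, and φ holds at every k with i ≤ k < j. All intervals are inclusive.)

2

Need earliest j ≥ 5 with ((reset ∧ warn) U[1,1] warn), and ¬warn at every k in [5,j-1].
  j=5: rhs fails.
  j=6: rhs fails.
  j=7: rhs holds; lhs holds on [5,6]. k = 2.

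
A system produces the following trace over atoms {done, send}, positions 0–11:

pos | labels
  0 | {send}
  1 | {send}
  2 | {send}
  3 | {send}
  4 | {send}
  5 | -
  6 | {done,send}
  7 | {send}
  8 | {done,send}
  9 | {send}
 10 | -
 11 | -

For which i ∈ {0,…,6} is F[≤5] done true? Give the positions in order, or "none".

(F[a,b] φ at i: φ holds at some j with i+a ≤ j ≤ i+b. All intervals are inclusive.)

Evaluate at each i in [0,6]:
  i=0: ✗ (none in [0,5])
  i=1: ✓ (witness j=6)
  i=2: ✓ (witness j=6)
  i=3: ✓ (witness j=6)
  i=4: ✓ (witness j=6)
  i=5: ✓ (witness j=6)
  i=6: ✓ (witness j=6)

1, 2, 3, 4, 5, 6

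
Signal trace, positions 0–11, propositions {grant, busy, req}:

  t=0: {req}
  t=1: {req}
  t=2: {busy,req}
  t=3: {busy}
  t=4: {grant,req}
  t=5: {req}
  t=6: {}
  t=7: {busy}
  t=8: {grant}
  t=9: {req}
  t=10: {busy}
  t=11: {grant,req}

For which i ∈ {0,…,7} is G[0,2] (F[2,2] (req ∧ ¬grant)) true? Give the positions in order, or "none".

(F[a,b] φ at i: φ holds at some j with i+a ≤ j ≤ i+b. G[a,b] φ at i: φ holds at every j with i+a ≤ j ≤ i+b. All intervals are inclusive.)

Evaluate at each i in [0,7]:
  i=0: ✗ (fails at j=1)
  i=1: ✗ (fails at j=1)
  i=2: ✗ (fails at j=2)
  i=3: ✗ (fails at j=4)
  i=4: ✗ (fails at j=4)
  i=5: ✗ (fails at j=5)
  i=6: ✗ (fails at j=6)
  i=7: ✗ (fails at j=8)

none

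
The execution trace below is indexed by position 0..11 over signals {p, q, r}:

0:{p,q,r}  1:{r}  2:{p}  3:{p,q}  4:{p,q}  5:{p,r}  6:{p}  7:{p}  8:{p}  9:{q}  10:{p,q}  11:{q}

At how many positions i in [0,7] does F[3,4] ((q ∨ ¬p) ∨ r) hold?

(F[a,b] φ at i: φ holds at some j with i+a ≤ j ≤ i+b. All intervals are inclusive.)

Evaluate at each i in [0,7]:
  i=0: ✓ (witness j=3)
  i=1: ✓ (witness j=4)
  i=2: ✓ (witness j=5)
  i=3: ✗ (none in [6,7])
  i=4: ✗ (none in [7,8])
  i=5: ✓ (witness j=9)
  i=6: ✓ (witness j=9)
  i=7: ✓ (witness j=10)
Positions where it holds: {0, 1, 2, 5, 6, 7} → 6.

6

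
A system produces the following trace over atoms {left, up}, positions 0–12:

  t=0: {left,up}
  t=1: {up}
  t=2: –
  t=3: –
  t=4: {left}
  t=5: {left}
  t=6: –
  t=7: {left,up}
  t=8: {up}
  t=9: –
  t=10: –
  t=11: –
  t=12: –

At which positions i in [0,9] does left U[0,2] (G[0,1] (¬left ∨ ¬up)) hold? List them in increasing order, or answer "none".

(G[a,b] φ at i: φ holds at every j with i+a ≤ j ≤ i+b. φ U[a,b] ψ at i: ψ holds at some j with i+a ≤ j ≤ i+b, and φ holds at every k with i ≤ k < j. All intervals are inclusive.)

Evaluate at each i in [0,9]:
  i=0: ✓ (rhs at j=1; lhs holds on [0,0])
  i=1: ✓ (rhs at j=1)
  i=2: ✓ (rhs at j=2)
  i=3: ✓ (rhs at j=3)
  i=4: ✓ (rhs at j=4)
  i=5: ✓ (rhs at j=5)
  i=6: ✗ (lhs fails at k=6 before rhs at j=8)
  i=7: ✓ (rhs at j=8; lhs holds on [7,7])
  i=8: ✓ (rhs at j=8)
  i=9: ✓ (rhs at j=9)

0, 1, 2, 3, 4, 5, 7, 8, 9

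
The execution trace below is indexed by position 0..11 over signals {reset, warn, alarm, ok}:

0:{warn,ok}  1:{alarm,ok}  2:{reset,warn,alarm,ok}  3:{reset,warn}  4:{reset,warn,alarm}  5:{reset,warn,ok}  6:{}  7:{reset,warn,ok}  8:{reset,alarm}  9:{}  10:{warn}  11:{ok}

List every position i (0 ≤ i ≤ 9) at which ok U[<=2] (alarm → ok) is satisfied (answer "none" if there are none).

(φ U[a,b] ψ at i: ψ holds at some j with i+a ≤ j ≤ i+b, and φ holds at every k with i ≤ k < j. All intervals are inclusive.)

Evaluate at each i in [0,9]:
  i=0: ✓ (rhs at j=0)
  i=1: ✓ (rhs at j=1)
  i=2: ✓ (rhs at j=2)
  i=3: ✓ (rhs at j=3)
  i=4: ✗ (lhs fails at k=4 before rhs at j=5)
  i=5: ✓ (rhs at j=5)
  i=6: ✓ (rhs at j=6)
  i=7: ✓ (rhs at j=7)
  i=8: ✗ (lhs fails at k=8 before rhs at j=9)
  i=9: ✓ (rhs at j=9)

0, 1, 2, 3, 5, 6, 7, 9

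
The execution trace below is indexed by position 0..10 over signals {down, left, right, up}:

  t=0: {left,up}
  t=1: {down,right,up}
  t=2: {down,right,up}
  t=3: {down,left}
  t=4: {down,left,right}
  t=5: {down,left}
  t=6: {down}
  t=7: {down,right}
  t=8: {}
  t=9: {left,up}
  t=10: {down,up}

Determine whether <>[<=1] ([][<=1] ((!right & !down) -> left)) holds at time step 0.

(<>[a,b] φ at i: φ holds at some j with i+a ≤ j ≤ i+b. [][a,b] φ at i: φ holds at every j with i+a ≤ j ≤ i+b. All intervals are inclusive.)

Check [][<=1] ((!right & !down) -> left) at each j in [0,1]:
  j=0: holds on [0,1]
  j=1: holds on [1,2]
Found at j=0 → formula holds.

Yes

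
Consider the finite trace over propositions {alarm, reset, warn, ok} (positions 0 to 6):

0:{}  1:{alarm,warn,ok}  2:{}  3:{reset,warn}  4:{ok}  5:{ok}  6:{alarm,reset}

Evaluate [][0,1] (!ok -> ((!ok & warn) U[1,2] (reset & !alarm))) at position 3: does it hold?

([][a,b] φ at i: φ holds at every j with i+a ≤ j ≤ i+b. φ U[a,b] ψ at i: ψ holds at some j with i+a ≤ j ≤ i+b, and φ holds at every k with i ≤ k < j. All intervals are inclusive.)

Check (!ok -> ((!ok & warn) U[1,2] (reset & !alarm))) at every j in [3,4]:
  j=3: antecedent true; consequent fails → ✗
  j=4: antecedent false → ✓
Fails at j=3 → formula fails.

Does not hold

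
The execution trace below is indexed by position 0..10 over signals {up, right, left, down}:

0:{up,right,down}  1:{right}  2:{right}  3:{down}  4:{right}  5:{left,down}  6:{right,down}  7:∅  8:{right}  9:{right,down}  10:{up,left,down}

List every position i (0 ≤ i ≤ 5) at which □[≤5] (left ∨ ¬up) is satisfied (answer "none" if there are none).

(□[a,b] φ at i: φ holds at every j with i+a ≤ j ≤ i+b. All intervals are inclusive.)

Evaluate at each i in [0,5]:
  i=0: ✗ (fails at j=0)
  i=1: ✓ (all of [1,6])
  i=2: ✓ (all of [2,7])
  i=3: ✓ (all of [3,8])
  i=4: ✓ (all of [4,9])
  i=5: ✓ (all of [5,10])

1, 2, 3, 4, 5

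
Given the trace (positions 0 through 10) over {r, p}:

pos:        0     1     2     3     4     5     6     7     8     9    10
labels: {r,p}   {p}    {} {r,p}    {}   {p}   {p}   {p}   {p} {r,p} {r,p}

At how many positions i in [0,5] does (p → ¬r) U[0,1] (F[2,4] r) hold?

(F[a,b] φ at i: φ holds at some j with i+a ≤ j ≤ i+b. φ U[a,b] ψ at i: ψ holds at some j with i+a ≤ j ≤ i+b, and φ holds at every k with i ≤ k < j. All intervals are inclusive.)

4

Evaluate at each i in [0,5]:
  i=0: ✓ (rhs at j=0)
  i=1: ✓ (rhs at j=1)
  i=2: ✗ (no rhs in [2,3])
  i=3: ✗ (no rhs in [3,4])
  i=4: ✓ (rhs at j=5; lhs holds on [4,4])
  i=5: ✓ (rhs at j=5)
Positions where it holds: {0, 1, 4, 5} → 4.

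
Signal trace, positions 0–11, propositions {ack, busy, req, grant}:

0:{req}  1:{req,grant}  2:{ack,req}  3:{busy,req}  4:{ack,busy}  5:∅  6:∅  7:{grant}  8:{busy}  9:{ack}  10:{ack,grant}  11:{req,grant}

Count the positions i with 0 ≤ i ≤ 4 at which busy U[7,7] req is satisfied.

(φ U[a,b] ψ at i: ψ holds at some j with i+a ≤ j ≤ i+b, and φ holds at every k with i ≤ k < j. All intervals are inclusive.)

Evaluate at each i in [0,4]:
  i=0: ✗ (no rhs in [7,7])
  i=1: ✗ (no rhs in [8,8])
  i=2: ✗ (no rhs in [9,9])
  i=3: ✗ (no rhs in [10,10])
  i=4: ✗ (lhs fails at k=5 before rhs at j=11)
Positions where it holds: {} → 0.

0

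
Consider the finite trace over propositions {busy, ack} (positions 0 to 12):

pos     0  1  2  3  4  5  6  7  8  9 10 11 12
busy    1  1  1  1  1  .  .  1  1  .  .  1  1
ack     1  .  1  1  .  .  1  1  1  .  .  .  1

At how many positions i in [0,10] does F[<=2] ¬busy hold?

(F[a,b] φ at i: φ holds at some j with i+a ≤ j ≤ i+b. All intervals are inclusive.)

Evaluate at each i in [0,10]:
  i=0: ✗ (none in [0,2])
  i=1: ✗ (none in [1,3])
  i=2: ✗ (none in [2,4])
  i=3: ✓ (witness j=5)
  i=4: ✓ (witness j=5)
  i=5: ✓ (witness j=5)
  i=6: ✓ (witness j=6)
  i=7: ✓ (witness j=9)
  i=8: ✓ (witness j=9)
  i=9: ✓ (witness j=9)
  i=10: ✓ (witness j=10)
Positions where it holds: {3, 4, 5, 6, 7, 8, 9, 10} → 8.

8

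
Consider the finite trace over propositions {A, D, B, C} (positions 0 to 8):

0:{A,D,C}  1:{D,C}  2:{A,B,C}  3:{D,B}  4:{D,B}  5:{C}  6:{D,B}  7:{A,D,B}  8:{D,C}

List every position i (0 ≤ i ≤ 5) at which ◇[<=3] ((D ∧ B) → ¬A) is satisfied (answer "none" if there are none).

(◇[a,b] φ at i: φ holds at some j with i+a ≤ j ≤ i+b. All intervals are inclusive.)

0, 1, 2, 3, 4, 5

Evaluate at each i in [0,5]:
  i=0: ✓ (witness j=0)
  i=1: ✓ (witness j=1)
  i=2: ✓ (witness j=2)
  i=3: ✓ (witness j=3)
  i=4: ✓ (witness j=4)
  i=5: ✓ (witness j=5)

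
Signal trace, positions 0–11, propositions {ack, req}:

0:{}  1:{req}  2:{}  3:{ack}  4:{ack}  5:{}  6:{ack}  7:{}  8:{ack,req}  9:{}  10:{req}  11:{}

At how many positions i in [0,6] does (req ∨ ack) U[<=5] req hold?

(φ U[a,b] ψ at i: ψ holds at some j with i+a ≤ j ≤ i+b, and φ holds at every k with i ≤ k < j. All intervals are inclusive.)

1

Evaluate at each i in [0,6]:
  i=0: ✗ (lhs fails at k=0 before rhs at j=1)
  i=1: ✓ (rhs at j=1)
  i=2: ✗ (no rhs in [2,7])
  i=3: ✗ (lhs fails at k=5 before rhs at j=8)
  i=4: ✗ (lhs fails at k=5 before rhs at j=8)
  i=5: ✗ (lhs fails at k=5 before rhs at j=8)
  i=6: ✗ (lhs fails at k=7 before rhs at j=8)
Positions where it holds: {1} → 1.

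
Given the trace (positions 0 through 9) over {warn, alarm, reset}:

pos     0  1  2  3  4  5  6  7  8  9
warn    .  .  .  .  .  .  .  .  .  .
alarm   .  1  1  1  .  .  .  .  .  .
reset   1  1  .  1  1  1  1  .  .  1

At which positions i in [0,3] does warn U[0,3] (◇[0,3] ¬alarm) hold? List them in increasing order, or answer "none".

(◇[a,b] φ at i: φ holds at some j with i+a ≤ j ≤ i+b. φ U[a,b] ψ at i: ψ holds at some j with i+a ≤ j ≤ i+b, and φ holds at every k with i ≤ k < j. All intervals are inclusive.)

Evaluate at each i in [0,3]:
  i=0: ✓ (rhs at j=0)
  i=1: ✓ (rhs at j=1)
  i=2: ✓ (rhs at j=2)
  i=3: ✓ (rhs at j=3)

0, 1, 2, 3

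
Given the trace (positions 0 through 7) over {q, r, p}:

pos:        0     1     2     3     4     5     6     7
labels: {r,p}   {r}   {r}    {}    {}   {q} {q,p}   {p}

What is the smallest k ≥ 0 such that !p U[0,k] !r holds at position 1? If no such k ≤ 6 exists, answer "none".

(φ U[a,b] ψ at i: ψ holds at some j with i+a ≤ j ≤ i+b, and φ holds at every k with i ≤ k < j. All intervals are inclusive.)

2

Need earliest j ≥ 1 with !r, and !p at every k in [1,j-1].
  j=1: rhs fails.
  j=2: rhs fails.
  j=3: rhs holds; lhs holds on [1,2]. k = 2.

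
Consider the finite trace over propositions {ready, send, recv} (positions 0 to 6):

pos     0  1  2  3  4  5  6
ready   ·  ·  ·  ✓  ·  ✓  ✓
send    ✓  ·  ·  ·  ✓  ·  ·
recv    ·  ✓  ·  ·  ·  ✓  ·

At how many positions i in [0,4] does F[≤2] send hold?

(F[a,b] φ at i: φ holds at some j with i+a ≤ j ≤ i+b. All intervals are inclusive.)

4

Evaluate at each i in [0,4]:
  i=0: ✓ (witness j=0)
  i=1: ✗ (none in [1,3])
  i=2: ✓ (witness j=4)
  i=3: ✓ (witness j=4)
  i=4: ✓ (witness j=4)
Positions where it holds: {0, 2, 3, 4} → 4.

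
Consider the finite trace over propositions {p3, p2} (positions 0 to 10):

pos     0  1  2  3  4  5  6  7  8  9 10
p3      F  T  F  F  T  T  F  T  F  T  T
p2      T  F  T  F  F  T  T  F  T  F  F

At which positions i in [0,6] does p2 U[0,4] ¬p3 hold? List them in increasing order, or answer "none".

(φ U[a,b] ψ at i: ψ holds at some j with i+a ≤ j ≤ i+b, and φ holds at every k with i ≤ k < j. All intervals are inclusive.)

Evaluate at each i in [0,6]:
  i=0: ✓ (rhs at j=0)
  i=1: ✗ (lhs fails at k=1 before rhs at j=2)
  i=2: ✓ (rhs at j=2)
  i=3: ✓ (rhs at j=3)
  i=4: ✗ (lhs fails at k=4 before rhs at j=6)
  i=5: ✓ (rhs at j=6; lhs holds on [5,5])
  i=6: ✓ (rhs at j=6)

0, 2, 3, 5, 6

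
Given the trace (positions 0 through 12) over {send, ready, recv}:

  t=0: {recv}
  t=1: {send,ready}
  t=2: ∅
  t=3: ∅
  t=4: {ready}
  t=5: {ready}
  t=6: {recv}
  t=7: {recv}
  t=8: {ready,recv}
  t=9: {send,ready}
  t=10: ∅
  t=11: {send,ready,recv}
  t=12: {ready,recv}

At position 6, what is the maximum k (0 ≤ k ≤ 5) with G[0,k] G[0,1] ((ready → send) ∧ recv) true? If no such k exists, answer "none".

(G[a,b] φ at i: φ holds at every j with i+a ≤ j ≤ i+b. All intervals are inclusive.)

G[0,1] ((ready → send) ∧ recv) must hold from j=6 onward; find where it first fails.
  j=6: holds
  j=7: fails
Holds on [6,6], so largest k = 0.

0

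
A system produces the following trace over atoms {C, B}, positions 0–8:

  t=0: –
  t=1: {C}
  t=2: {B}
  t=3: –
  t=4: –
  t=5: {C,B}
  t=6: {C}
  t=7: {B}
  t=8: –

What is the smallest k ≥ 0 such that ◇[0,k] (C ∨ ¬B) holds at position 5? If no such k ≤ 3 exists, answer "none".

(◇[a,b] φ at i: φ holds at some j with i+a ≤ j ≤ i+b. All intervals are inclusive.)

Scan j = 5,6,… for (C ∨ ¬B):
  j=5: holds
First hit at j=5, so smallest k = 5-5 = 0.

0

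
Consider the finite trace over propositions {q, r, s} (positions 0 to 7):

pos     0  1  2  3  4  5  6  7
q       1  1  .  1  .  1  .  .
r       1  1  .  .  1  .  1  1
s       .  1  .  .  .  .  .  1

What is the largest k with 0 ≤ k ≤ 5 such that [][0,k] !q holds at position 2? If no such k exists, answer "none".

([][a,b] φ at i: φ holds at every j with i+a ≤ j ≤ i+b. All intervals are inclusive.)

0

!q must hold from j=2 onward; find where it first fails.
  j=2: holds
  j=3: fails
Holds on [2,2], so largest k = 0.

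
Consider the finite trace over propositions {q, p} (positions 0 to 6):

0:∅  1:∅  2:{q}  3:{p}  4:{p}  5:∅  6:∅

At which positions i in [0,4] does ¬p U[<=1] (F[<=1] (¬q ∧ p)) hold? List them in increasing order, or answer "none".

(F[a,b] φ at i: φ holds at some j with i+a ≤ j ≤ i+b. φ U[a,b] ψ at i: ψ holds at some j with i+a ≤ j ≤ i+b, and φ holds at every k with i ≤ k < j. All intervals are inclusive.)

Evaluate at each i in [0,4]:
  i=0: ✗ (no rhs in [0,1])
  i=1: ✓ (rhs at j=2; lhs holds on [1,1])
  i=2: ✓ (rhs at j=2)
  i=3: ✓ (rhs at j=3)
  i=4: ✓ (rhs at j=4)

1, 2, 3, 4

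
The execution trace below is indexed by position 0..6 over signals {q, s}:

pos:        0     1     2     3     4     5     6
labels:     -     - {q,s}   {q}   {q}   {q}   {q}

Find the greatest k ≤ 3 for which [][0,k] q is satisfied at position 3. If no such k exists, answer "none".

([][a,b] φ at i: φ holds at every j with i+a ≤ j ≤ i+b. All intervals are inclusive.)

q must hold from j=3 onward; find where it first fails.
  j=3: holds
  j=4: holds
  j=5: holds
  j=6: holds
Holds through j=6; largest k = 3.

3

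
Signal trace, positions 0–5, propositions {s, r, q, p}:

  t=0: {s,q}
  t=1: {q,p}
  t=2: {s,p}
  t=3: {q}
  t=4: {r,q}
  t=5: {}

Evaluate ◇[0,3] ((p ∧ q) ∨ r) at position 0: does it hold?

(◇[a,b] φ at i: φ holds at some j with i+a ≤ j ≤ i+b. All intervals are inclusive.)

Check ((p ∧ q) ∨ r) at each j in [0,3]:
  j=0: false
  j=1: true
  j=2: false
  j=3: false
Found at j=1 → formula holds.

Yes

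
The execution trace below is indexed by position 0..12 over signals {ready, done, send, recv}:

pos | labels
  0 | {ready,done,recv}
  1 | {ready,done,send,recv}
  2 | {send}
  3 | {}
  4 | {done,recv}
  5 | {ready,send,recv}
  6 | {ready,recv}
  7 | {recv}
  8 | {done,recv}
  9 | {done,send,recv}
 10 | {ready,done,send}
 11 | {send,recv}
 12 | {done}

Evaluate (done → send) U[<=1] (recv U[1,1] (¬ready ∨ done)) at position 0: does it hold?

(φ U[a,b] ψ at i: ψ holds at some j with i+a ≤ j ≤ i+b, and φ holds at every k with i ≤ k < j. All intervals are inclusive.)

Need some j in [0,1] with (recv U[1,1] (¬ready ∨ done)), and (done → send) at every k in [0,j-1].
  j=0: (recv U[1,1] (¬ready ∨ done)) holds; no prefix to check → satisfied.

Holds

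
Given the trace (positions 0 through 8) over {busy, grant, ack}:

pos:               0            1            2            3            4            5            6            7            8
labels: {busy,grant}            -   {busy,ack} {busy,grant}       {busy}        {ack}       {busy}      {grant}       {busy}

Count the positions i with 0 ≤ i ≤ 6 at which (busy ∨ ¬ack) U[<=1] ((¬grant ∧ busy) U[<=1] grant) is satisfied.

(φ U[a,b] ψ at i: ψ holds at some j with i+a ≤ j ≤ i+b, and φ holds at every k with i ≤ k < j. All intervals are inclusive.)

Evaluate at each i in [0,6]:
  i=0: ✓ (rhs at j=0)
  i=1: ✓ (rhs at j=2; lhs holds on [1,1])
  i=2: ✓ (rhs at j=2)
  i=3: ✓ (rhs at j=3)
  i=4: ✗ (no rhs in [4,5])
  i=5: ✗ (lhs fails at k=5 before rhs at j=6)
  i=6: ✓ (rhs at j=6)
Positions where it holds: {0, 1, 2, 3, 6} → 5.

5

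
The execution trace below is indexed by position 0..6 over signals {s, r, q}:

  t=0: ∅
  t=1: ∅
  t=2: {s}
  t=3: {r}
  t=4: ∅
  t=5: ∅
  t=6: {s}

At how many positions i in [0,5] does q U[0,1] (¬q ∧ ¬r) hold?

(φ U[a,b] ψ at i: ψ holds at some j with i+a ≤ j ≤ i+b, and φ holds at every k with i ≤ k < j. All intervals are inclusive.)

5

Evaluate at each i in [0,5]:
  i=0: ✓ (rhs at j=0)
  i=1: ✓ (rhs at j=1)
  i=2: ✓ (rhs at j=2)
  i=3: ✗ (lhs fails at k=3 before rhs at j=4)
  i=4: ✓ (rhs at j=4)
  i=5: ✓ (rhs at j=5)
Positions where it holds: {0, 1, 2, 4, 5} → 5.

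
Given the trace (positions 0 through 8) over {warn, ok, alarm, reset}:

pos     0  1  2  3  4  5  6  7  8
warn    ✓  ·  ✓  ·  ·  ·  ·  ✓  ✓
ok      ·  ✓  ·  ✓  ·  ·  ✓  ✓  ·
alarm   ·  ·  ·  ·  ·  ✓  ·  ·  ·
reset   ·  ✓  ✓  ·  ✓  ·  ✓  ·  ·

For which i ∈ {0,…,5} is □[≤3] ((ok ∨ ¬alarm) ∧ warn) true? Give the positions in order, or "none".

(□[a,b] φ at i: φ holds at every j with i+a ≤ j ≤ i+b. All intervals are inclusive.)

Evaluate at each i in [0,5]:
  i=0: ✗ (fails at j=1)
  i=1: ✗ (fails at j=1)
  i=2: ✗ (fails at j=3)
  i=3: ✗ (fails at j=3)
  i=4: ✗ (fails at j=4)
  i=5: ✗ (fails at j=5)

none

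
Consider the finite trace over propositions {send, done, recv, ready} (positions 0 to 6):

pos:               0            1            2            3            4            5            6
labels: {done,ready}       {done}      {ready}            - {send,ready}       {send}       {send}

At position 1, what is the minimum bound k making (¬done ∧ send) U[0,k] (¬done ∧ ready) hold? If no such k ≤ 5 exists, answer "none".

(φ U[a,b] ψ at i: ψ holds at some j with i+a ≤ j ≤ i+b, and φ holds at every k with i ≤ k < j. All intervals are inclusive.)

Need earliest j ≥ 1 with (¬done ∧ ready), and (¬done ∧ send) at every k in [1,j-1].
  j=1: rhs fails.
  j=2: rhs holds but lhs fails at k=1.
  j=3: rhs fails.
  j=4: rhs holds but lhs fails at k=1.
  j=5: rhs fails.
  j=6: rhs fails.
No witness within the range → none.

none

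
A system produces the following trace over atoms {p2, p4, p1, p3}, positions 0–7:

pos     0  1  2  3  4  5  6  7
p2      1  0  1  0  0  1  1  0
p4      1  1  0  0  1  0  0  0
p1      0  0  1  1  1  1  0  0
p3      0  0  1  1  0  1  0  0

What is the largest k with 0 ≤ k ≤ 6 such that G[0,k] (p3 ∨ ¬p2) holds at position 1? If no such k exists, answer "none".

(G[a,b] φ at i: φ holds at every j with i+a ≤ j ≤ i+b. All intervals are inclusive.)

4

(p3 ∨ ¬p2) must hold from j=1 onward; find where it first fails.
  j=1: holds
  j=2: holds
  j=3: holds
  j=4: holds
  j=5: holds
  j=6: fails
Holds on [1,5], so largest k = 4.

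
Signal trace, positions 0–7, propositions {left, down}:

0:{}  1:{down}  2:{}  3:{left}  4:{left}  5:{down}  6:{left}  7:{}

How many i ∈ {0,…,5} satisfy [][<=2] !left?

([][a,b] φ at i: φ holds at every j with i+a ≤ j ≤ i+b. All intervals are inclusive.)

Evaluate at each i in [0,5]:
  i=0: ✓ (all of [0,2])
  i=1: ✗ (fails at j=3)
  i=2: ✗ (fails at j=3)
  i=3: ✗ (fails at j=3)
  i=4: ✗ (fails at j=4)
  i=5: ✗ (fails at j=6)
Positions where it holds: {0} → 1.

1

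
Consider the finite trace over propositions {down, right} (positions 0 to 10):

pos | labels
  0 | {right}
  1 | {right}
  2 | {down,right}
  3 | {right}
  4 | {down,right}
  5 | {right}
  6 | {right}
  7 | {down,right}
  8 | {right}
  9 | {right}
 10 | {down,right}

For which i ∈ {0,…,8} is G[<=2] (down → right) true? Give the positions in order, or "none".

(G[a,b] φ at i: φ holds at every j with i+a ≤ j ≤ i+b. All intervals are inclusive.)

Evaluate at each i in [0,8]:
  i=0: ✓ (all of [0,2])
  i=1: ✓ (all of [1,3])
  i=2: ✓ (all of [2,4])
  i=3: ✓ (all of [3,5])
  i=4: ✓ (all of [4,6])
  i=5: ✓ (all of [5,7])
  i=6: ✓ (all of [6,8])
  i=7: ✓ (all of [7,9])
  i=8: ✓ (all of [8,10])

0, 1, 2, 3, 4, 5, 6, 7, 8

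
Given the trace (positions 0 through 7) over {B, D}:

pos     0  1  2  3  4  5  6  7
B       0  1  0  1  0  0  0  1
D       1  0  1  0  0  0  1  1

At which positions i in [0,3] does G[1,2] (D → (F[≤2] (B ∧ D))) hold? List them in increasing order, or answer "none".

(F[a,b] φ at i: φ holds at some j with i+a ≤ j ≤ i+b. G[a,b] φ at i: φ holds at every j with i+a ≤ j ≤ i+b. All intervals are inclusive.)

2, 3

Evaluate at each i in [0,3]:
  i=0: ✗ (fails at j=2)
  i=1: ✗ (fails at j=2)
  i=2: ✓ (all of [3,4])
  i=3: ✓ (all of [4,5])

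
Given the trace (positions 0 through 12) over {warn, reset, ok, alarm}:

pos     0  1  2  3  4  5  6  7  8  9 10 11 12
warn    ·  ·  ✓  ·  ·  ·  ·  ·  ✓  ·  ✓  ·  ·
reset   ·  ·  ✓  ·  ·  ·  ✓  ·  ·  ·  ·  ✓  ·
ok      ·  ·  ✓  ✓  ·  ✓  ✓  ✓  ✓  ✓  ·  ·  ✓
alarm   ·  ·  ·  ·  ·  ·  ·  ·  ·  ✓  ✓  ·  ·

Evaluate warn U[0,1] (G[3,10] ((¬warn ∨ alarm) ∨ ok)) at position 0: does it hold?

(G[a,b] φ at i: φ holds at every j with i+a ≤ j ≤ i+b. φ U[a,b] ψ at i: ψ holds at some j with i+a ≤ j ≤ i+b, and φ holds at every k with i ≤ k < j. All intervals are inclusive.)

Holds

Need some j in [0,1] with G[3,10] ((¬warn ∨ alarm) ∨ ok), and warn at every k in [0,j-1].
  j=0: G[3,10] ((¬warn ∨ alarm) ∨ ok) holds; no prefix to check → satisfied.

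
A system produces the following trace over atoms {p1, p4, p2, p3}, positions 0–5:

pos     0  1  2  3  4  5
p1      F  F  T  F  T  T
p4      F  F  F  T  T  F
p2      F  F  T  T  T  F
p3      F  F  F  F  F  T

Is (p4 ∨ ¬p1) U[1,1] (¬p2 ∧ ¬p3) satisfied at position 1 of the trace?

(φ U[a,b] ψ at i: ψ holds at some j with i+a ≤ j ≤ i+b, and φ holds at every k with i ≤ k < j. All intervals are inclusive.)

Need some j in [2,2] with (¬p2 ∧ ¬p3), and (p4 ∨ ¬p1) at every k in [1,j-1].
  j=2: (¬p2 ∧ ¬p3) false.
No j in the window works → until fails.

No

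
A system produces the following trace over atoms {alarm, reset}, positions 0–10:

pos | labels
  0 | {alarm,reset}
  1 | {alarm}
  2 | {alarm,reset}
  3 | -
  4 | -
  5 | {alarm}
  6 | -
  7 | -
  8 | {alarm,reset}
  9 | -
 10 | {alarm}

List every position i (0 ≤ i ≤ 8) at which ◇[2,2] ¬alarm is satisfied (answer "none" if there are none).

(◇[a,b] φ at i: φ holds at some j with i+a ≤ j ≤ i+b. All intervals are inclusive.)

1, 2, 4, 5, 7

Evaluate at each i in [0,8]:
  i=0: ✗ (none in [2,2])
  i=1: ✓ (witness j=3)
  i=2: ✓ (witness j=4)
  i=3: ✗ (none in [5,5])
  i=4: ✓ (witness j=6)
  i=5: ✓ (witness j=7)
  i=6: ✗ (none in [8,8])
  i=7: ✓ (witness j=9)
  i=8: ✗ (none in [10,10])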